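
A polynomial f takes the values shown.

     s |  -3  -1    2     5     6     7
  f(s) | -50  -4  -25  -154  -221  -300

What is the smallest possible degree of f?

Divided differences on the nodes -3, -1, 2, 5, 6, 7:
  order 0: -50  -4  -25  -154  -221  -300
  order 1: 23  -7  -43  -67  -79
  order 2: -6  -6  -6  -6
  order 3: 0  0  0
  order 4: 0  0
  order 5: 0
The order-2 divided differences are all -6 (nonzero) and every higher order vanishes, so the data lies on a polynomial of degree exactly 2.

2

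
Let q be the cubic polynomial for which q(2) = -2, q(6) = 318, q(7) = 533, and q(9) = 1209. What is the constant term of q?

-6

Write q(s) = as^3 + bs^2 + cs + d. Substituting each data point gives a linear system:
  8a + 4b + 2c + d = -2
  216a + 36b + 6c + d = 318
  343a + 49b + 7c + d = 533
  729a + 81b + 9c + d = 1209
Solving the system yields a = 2, b = -3, c = 0, d = -6.
So q(s) = 2s^3 - 3s^2 - 6.
The constant term is -6.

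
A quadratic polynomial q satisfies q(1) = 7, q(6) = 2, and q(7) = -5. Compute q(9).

Using the Lagrange interpolation formula with nodes 1, 6, 7:
  L_0(x) = (x - 6)(x - 7) / 30
  L_1(x) = (x - 1)(x - 7) / -5
  L_2(x) = (x - 1)(x - 6) / 6
Then q(x) = 7·L_0(x) + 2·L_1(x) - 5·L_2(x).
Expanding and collecting terms gives q(x) = -x^2 + 6x + 2.
Evaluating at x = 9: q(9) = -25.

-25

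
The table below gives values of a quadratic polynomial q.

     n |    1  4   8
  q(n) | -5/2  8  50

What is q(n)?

Write q(n) = an^2 + bn + c. Substituting each data point gives a linear system:
  a + b + c = -5/2
  16a + 4b + c = 8
  64a + 8b + c = 50
Solving the system yields a = 1, b = -3/2, c = -2.
So q(n) = n² - (3/2)n - 2.
Check: q(4) = 8. ✓

q(n) = n^2 - (3/2)n - 2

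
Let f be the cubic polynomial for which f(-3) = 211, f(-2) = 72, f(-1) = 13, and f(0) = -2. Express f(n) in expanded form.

Using the Lagrange interpolation formula with nodes -3, -2, -1, 0:
  L_0(n) = (n + 2)(n + 1)n / -6
  L_1(n) = (n + 3)(n + 1)n / 2
  L_2(n) = (n + 3)(n + 2)n / -2
  L_3(n) = (n + 3)(n + 2)(n + 1) / 6
Then f(n) = 211·L_0(n) + 72·L_1(n) + 13·L_2(n) - 2·L_3(n).
Expanding and collecting terms gives f(n) = -6n^3 + 4n^2 - 5n - 2.
Check: f(0) = -2. ✓

f(n) = -6n^3 + 4n^2 - 5n - 2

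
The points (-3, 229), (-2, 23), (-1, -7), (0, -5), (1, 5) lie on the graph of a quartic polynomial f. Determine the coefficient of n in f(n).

Write f(n) = an^4 + bn^3 + cn^2 + dn + e. Substituting each data point gives a linear system:
  81a - 27b + 9c - 3d + e = 229
  16a - 8b + 4c - 2d + e = 23
  a - b + c - d + e = -7
  e = -5
  a + b + c + d + e = 5
Solving the system yields a = 5, b = 6, c = -1, d = 0, e = -5.
So f(n) = 5n⁴ + 6n³ - n² - 5.
The coefficient of n is 0.

0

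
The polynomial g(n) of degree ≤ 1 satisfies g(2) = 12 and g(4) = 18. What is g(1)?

9

Using the Lagrange interpolation formula with nodes 2, 4:
  L_0(n) = (n - 4) / -2
  L_1(n) = (n - 2) / 2
Then g(n) = 12·L_0(n) + 18·L_1(n).
Expanding and collecting terms gives g(n) = 3n + 6.
Evaluating at n = 1: g(1) = 9.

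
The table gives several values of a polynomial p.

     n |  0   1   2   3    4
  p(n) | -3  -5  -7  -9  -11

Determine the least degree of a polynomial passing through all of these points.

1

Forward differences of the values at n = 0, 1, 2, 3, 4:
  p  : -3  -5  -7  -9  -11
  Δ  : -2  -2  -2  -2
  Δ^2: 0  0  0
  Δ^3: 0  0
  Δ^4: 0
The first differences are constant (-2) and nonzero, while all higher differences vanish, so the minimal degree is 1.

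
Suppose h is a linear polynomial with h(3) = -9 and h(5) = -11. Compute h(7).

Using the Lagrange interpolation formula with nodes 3, 5:
  L_0(u) = (u - 5) / -2
  L_1(u) = (u - 3) / 2
Then h(u) = -9·L_0(u) - 11·L_1(u).
Expanding and collecting terms gives h(u) = -u - 6.
Evaluating at u = 7: h(7) = -13.

-13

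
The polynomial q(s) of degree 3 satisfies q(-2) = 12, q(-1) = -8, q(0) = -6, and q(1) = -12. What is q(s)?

q(s) = -5s^3 - 4s^2 + 3s - 6

Write q(s) = as^3 + bs^2 + cs + d. Substituting each data point gives a linear system:
  -8a + 4b - 2c + d = 12
  -a + b - c + d = -8
  d = -6
  a + b + c + d = -12
Solving the system yields a = -5, b = -4, c = 3, d = -6.
So q(s) = -5s^3 - 4s^2 + 3s - 6.
Check: q(-2) = 12. ✓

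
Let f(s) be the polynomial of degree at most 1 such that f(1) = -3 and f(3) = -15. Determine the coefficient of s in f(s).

-6

Write f(s) = as + b. Substituting each data point gives a linear system:
  a + b = -3
  3a + b = -15
Solving the system yields a = -6, b = 3.
So f(s) = -6s + 3.
The leading coefficient is -6.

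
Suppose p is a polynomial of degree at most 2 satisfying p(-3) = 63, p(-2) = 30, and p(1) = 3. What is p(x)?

Write p(x) = ax^2 + bx + c. Substituting each data point gives a linear system:
  9a - 3b + c = 63
  4a - 2b + c = 30
  a + b + c = 3
Solving the system yields a = 6, b = -3, c = 0.
So p(x) = 6x^2 - 3x.
Check: p(-2) = 30. ✓

p(x) = 6x^2 - 3x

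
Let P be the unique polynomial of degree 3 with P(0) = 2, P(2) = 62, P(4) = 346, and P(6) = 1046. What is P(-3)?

Forward differences of the values at n = 0, 2, 4, 6:
  P  : 2  62  346  1046
  Δ  : 60  284  700
  Δ^2: 224  416
  Δ^3: 192
The third differences are constant, confirming degree 3.
Interpolating (Newton forward form) and evaluating at n = -3 gives P(-3) = -88.

-88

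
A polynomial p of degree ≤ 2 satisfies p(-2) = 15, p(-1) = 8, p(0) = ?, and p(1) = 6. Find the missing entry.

5

On equispaced nodes a degree-2 polynomial has vanishing third forward difference, so
  - p(-2) + 3·p(-1) - 3·p(0) + p(1) = 0.
Substituting the known values and solving for p(0):
  -3·p(0) = -15
  p(0) = 5.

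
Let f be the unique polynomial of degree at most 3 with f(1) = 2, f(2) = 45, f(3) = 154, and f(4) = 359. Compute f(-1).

-6

Forward differences of the values at x = 1, 2, 3, 4:
  f  : 2  45  154  359
  Δ  : 43  109  205
  Δ^2: 66  96
  Δ^3: 30
The third differences are constant, confirming degree 3.
Interpolating (Newton forward form) and evaluating at x = -1 gives f(-1) = -6.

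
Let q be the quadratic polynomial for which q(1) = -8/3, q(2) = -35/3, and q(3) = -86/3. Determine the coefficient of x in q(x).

Write q(x) = ax^2 + bx + c. Substituting each data point gives a linear system:
  a + b + c = -8/3
  4a + 2b + c = -35/3
  9a + 3b + c = -86/3
Solving the system yields a = -4, b = 3, c = -5/3.
So q(x) = -4x^2 + 3x - 5/3.
The coefficient of x is 3.

3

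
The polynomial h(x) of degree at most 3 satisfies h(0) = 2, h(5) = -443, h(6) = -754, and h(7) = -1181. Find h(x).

h(x) = -3x^3 - 4x^2 + 6x + 2

Write h(x) = ax^3 + bx^2 + cx + d. Substituting each data point gives a linear system:
  d = 2
  125a + 25b + 5c + d = -443
  216a + 36b + 6c + d = -754
  343a + 49b + 7c + d = -1181
Solving the system yields a = -3, b = -4, c = 6, d = 2.
So h(x) = -3x^3 - 4x^2 + 6x + 2.
Check: h(7) = -1181. ✓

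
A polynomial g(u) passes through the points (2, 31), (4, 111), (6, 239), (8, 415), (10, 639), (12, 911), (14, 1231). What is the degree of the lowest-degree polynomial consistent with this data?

2

Forward differences of the values at u = 2, 4, 6, 8, 10, 12, 14:
  g  : 31  111  239  415  639  911  1231
  Δ  : 80  128  176  224  272  320
  Δ^2: 48  48  48  48  48
  Δ^3: 0  0  0  0
  Δ^4: 0  0  0
  Δ^5: 0  0
  Δ^6: 0
The second differences are constant (48) and nonzero, while all higher differences vanish, so the minimal degree is 2.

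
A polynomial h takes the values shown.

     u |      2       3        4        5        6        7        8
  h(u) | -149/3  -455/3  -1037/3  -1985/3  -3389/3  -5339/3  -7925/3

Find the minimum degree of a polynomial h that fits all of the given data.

Forward differences of the values at u = 2, 3, 4, 5, 6, 7, 8:
  h  : -149/3  -455/3  -1037/3  -1985/3  -3389/3  -5339/3  -7925/3
  Δ  : -102  -194  -316  -468  -650  -862
  Δ^2: -92  -122  -152  -182  -212
  Δ^3: -30  -30  -30  -30
  Δ^4: 0  0  0
  Δ^5: 0  0
  Δ^6: 0
The third differences are constant (-30) and nonzero, while all higher differences vanish, so the minimal degree is 3.

3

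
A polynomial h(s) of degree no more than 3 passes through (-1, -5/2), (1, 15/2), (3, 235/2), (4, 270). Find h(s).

h(s) = 4s^3 + (1/2)s^2 + s + 2

Write h(s) = as^3 + bs^2 + cs + d. Substituting each data point gives a linear system:
  -a + b - c + d = -5/2
  a + b + c + d = 15/2
  27a + 9b + 3c + d = 235/2
  64a + 16b + 4c + d = 270
Solving the system yields a = 4, b = 1/2, c = 1, d = 2.
So h(s) = 4s^3 + (1/2)s^2 + s + 2.
Check: h(1) = 15/2. ✓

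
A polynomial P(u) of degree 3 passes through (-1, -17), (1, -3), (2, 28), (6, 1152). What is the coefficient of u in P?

1

Write P(u) = au^3 + bu^2 + cu + d. Substituting each data point gives a linear system:
  -a + b - c + d = -17
  a + b + c + d = -3
  8a + 4b + 2c + d = 28
  216a + 36b + 6c + d = 1152
Solving the system yields a = 6, b = -4, c = 1, d = -6.
So P(u) = 6u³ - 4u² + u - 6.
The coefficient of u is 1.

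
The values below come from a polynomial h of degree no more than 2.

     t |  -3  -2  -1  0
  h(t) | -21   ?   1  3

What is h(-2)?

-7

The 3 known points determine the degree-2 polynomial uniquely.
Write h(t) = at^2 + bt + c. Substituting each data point gives a linear system:
  9a - 3b + c = -21
  a - b + c = 1
  c = 3
Solving the system yields a = -3, b = -1, c = 3.
So h(t) = -3t² - t + 3.
Then h(-2) = -7.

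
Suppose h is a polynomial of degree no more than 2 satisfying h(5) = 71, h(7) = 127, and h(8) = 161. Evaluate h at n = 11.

Using the Lagrange interpolation formula with nodes 5, 7, 8:
  L_0(n) = (n - 7)(n - 8) / 6
  L_1(n) = (n - 5)(n - 8) / -2
  L_2(n) = (n - 5)(n - 7) / 3
Then h(n) = 71·L_0(n) + 127·L_1(n) + 161·L_2(n).
Expanding and collecting terms gives h(n) = 2n^2 + 4n + 1.
Evaluating at n = 11: h(11) = 287.

287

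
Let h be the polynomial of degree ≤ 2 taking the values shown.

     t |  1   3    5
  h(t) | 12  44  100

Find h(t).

h(t) = 3t^2 + 4t + 5

Using the Lagrange interpolation formula with nodes 1, 3, 5:
  L_0(t) = (t - 3)(t - 5) / 8
  L_1(t) = (t - 1)(t - 5) / -4
  L_2(t) = (t - 1)(t - 3) / 8
Then h(t) = 12·L_0(t) + 44·L_1(t) + 100·L_2(t).
Expanding and collecting terms gives h(t) = 3t² + 4t + 5.
Check: h(3) = 44. ✓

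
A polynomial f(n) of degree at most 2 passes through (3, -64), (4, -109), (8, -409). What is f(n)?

f(n) = -6n^2 - 3n - 1

Using the Lagrange interpolation formula with nodes 3, 4, 8:
  L_0(n) = (n - 4)(n - 8) / 5
  L_1(n) = (n - 3)(n - 8) / -4
  L_2(n) = (n - 3)(n - 4) / 20
Then f(n) = -64·L_0(n) - 109·L_1(n) - 409·L_2(n).
Expanding and collecting terms gives f(n) = -6n^2 - 3n - 1.
Check: f(8) = -409. ✓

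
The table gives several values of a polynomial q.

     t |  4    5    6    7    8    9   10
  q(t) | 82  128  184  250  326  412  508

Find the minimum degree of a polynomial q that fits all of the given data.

Forward differences of the values at t = 4, 5, 6, 7, 8, 9, 10:
  q  : 82  128  184  250  326  412  508
  Δ  : 46  56  66  76  86  96
  Δ^2: 10  10  10  10  10
  Δ^3: 0  0  0  0
  Δ^4: 0  0  0
  Δ^5: 0  0
  Δ^6: 0
The second differences are constant (10) and nonzero, while all higher differences vanish, so the minimal degree is 2.

2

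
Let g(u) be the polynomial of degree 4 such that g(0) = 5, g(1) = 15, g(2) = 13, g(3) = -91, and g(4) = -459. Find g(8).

-10331

Write g(u) = au^4 + bu^3 + cu^2 + du + e. Substituting each data point gives a linear system:
  e = 5
  a + b + c + d + e = 15
  16a + 8b + 4c + 2d + e = 13
  81a + 27b + 9c + 3d + e = -91
  256a + 64b + 16c + 4d + e = -459
Solving the system yields a = -3, b = 3, c = 6, d = 4, e = 5.
So g(u) = -3u⁴ + 3u³ + 6u² + 4u + 5.
Then g(8) = -10331.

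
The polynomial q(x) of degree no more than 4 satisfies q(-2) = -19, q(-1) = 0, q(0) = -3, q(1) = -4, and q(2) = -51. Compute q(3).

-264

Using the Lagrange interpolation formula with nodes -2, -1, 0, 1, 2:
  L_0(x) = (x + 1)x(x - 1)(x - 2) / 24
  L_1(x) = (x + 2)x(x - 1)(x - 2) / -6
  L_2(x) = (x + 2)(x + 1)(x - 1)(x - 2) / 4
  L_3(x) = (x + 2)(x + 1)x(x - 2) / -6
  L_4(x) = (x + 2)(x + 1)x(x - 1) / 24
Then q(x) = -19·L_0(x) + 0·L_1(x) - 3·L_2(x) - 4·L_3(x) - 51·L_4(x).
Expanding and collecting terms gives q(x) = -3x⁴ - 2x³ + 4x² - 3.
Evaluating at x = 3: q(3) = -264.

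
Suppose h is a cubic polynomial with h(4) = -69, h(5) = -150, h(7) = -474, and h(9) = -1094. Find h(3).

-26

Using the Lagrange interpolation formula with nodes 4, 5, 7, 9:
  L_0(u) = (u - 5)(u - 7)(u - 9) / -15
  L_1(u) = (u - 4)(u - 7)(u - 9) / 8
  L_2(u) = (u - 4)(u - 5)(u - 9) / -12
  L_3(u) = (u - 4)(u - 5)(u - 7) / 40
Then h(u) = -69·L_0(u) - 150·L_1(u) - 474·L_2(u) - 1094·L_3(u).
Expanding and collecting terms gives h(u) = -2u^3 + 5u^2 - 4u - 5.
Evaluating at u = 3: h(3) = -26.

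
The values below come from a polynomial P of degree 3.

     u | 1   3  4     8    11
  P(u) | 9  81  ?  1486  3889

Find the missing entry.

The 4 known points determine the degree-3 polynomial uniquely.
Write P(u) = au^3 + bu^2 + cu + d. Substituting each data point gives a linear system:
  a + b + c + d = 9
  27a + 9b + 3c + d = 81
  512a + 64b + 8c + d = 1486
  1331a + 121b + 11c + d = 3889
Solving the system yields a = 3, b = -1, c = 1, d = 6.
So P(u) = 3u^3 - u^2 + u + 6.
Then P(4) = 186.

186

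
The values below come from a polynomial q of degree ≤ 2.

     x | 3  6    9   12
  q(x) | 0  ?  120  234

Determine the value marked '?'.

42

The 3 known points determine the degree-2 polynomial uniquely.
Write q(x) = ax^2 + bx + c. Substituting each data point gives a linear system:
  9a + 3b + c = 0
  81a + 9b + c = 120
  144a + 12b + c = 234
Solving the system yields a = 2, b = -4, c = -6.
So q(x) = 2x^2 - 4x - 6.
Then q(6) = 42.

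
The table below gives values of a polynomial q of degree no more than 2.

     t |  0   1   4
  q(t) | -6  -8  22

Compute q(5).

44

Using the Lagrange interpolation formula with nodes 0, 1, 4:
  L_0(t) = (t - 1)(t - 4) / 4
  L_1(t) = t(t - 4) / -3
  L_2(t) = t(t - 1) / 12
Then q(t) = -6·L_0(t) - 8·L_1(t) + 22·L_2(t).
Expanding and collecting terms gives q(t) = 3t^2 - 5t - 6.
Evaluating at t = 5: q(5) = 44.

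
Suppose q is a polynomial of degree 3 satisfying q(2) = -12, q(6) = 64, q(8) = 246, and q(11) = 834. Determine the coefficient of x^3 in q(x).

1

Write q(x) = ax^3 + bx^2 + cx + d. Substituting each data point gives a linear system:
  8a + 4b + 2c + d = -12
  216a + 36b + 6c + d = 64
  512a + 64b + 8c + d = 246
  1331a + 121b + 11c + d = 834
Solving the system yields a = 1, b = -4, c = -1, d = -2.
So q(x) = x³ - 4x² - x - 2.
The leading coefficient is 1.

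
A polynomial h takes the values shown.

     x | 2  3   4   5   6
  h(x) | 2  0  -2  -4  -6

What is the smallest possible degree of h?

1

Forward differences of the values at x = 2, 3, 4, 5, 6:
  h  : 2  0  -2  -4  -6
  Δ  : -2  -2  -2  -2
  Δ^2: 0  0  0
  Δ^3: 0  0
  Δ^4: 0
The first differences are constant (-2) and nonzero, while all higher differences vanish, so the minimal degree is 1.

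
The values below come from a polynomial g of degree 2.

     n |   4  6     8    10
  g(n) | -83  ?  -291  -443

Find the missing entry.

On equispaced nodes a degree-2 polynomial has vanishing third forward difference, so
  - g(4) + 3·g(6) - 3·g(8) + g(10) = 0.
Substituting the known values and solving for g(6):
  3·g(6) = -513
  g(6) = -171.

-171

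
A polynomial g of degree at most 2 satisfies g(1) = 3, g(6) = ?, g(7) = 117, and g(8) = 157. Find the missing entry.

83

The 3 known points determine the degree-2 polynomial uniquely.
Write g(t) = at^2 + bt + c. Substituting each data point gives a linear system:
  a + b + c = 3
  49a + 7b + c = 117
  64a + 8b + c = 157
Solving the system yields a = 3, b = -5, c = 5.
So g(t) = 3t^2 - 5t + 5.
Then g(6) = 83.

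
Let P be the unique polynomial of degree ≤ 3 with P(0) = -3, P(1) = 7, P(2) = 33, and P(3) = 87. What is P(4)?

181

Using the Lagrange interpolation formula with nodes 0, 1, 2, 3:
  L_0(x) = (x - 1)(x - 2)(x - 3) / -6
  L_1(x) = x(x - 2)(x - 3) / 2
  L_2(x) = x(x - 1)(x - 3) / -2
  L_3(x) = x(x - 1)(x - 2) / 6
Then P(x) = -3·L_0(x) + 7·L_1(x) + 33·L_2(x) + 87·L_3(x).
Expanding and collecting terms gives P(x) = 2x^3 + 2x^2 + 6x - 3.
Evaluating at x = 4: P(4) = 181.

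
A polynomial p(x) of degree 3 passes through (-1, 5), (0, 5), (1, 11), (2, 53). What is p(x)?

Write p(x) = ax^3 + bx^2 + cx + d. Substituting each data point gives a linear system:
  -a + b - c + d = 5
  d = 5
  a + b + c + d = 11
  8a + 4b + 2c + d = 53
Solving the system yields a = 5, b = 3, c = -2, d = 5.
So p(x) = 5x³ + 3x² - 2x + 5.
Check: p(0) = 5. ✓

p(x) = 5x^3 + 3x^2 - 2x + 5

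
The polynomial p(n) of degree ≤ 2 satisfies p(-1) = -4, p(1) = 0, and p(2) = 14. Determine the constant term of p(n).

Write p(n) = an^2 + bn + c. Substituting each data point gives a linear system:
  a - b + c = -4
  a + b + c = 0
  4a + 2b + c = 14
Solving the system yields a = 4, b = 2, c = -6.
So p(n) = 4n² + 2n - 6.
The constant term is -6.

-6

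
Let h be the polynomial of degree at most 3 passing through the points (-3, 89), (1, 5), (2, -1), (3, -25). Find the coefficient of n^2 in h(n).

Write h(n) = an^3 + bn^2 + cn + d. Substituting each data point gives a linear system:
  -27a + 9b - 3c + d = 89
  a + b + c + d = 5
  8a + 4b + 2c + d = -1
  27a + 9b + 3c + d = -25
Solving the system yields a = -2, b = 3, c = -1, d = 5.
So h(n) = -2n^3 + 3n^2 - n + 5.
The coefficient of n^2 is 3.

3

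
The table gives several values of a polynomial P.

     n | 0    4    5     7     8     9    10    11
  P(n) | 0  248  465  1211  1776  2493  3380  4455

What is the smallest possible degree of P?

Divided differences on the nodes 0, 4, 5, 7, 8, 9, 10, 11:
  order 0: 0  248  465  1211  1776  2493  3380  4455
  order 1: 62  217  373  565  717  887  1075
  order 2: 31  52  64  76  85  94
  order 3: 3  3  3  3  3
  order 4: 0  0  0  0
  order 5: 0  0  0
  order 6: 0  0
  order 7: 0
The order-3 divided differences are all 3 (nonzero) and every higher order vanishes, so the data lies on a polynomial of degree exactly 3.

3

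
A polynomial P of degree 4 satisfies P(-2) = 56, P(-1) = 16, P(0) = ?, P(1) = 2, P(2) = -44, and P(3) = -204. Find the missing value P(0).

6

The 5 known points determine the degree-4 polynomial uniquely.
Write P(n) = an^4 + bn^3 + cn^2 + dn + e. Substituting each data point gives a linear system:
  16a - 8b + 4c - 2d + e = 56
  a - b + c - d + e = 16
  a + b + c + d + e = 2
  16a + 8b + 4c + 2d + e = -44
  81a + 27b + 9c + 3d + e = -204
Solving the system yields a = -1, b = -6, c = 4, d = -1, e = 6.
So P(n) = -n^4 - 6n^3 + 4n^2 - n + 6.
Then P(0) = 6.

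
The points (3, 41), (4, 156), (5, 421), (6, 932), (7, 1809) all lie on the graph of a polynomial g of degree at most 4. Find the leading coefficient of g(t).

1

Write g(t) = at^4 + bt^3 + ct^2 + dt + e. Substituting each data point gives a linear system:
  81a + 27b + 9c + 3d + e = 41
  256a + 64b + 16c + 4d + e = 156
  625a + 125b + 25c + 5d + e = 421
  1296a + 216b + 36c + 6d + e = 932
  2401a + 343b + 49c + 7d + e = 1809
Solving the system yields a = 1, b = -2, c = 2, d = 0, e = -4.
So g(t) = t⁴ - 2t³ + 2t² - 4.
The leading coefficient is 1.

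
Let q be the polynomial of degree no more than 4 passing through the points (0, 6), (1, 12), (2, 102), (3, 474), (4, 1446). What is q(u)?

q(u) = 5u^4 + 3u^3 - 2u^2 + 6

Write q(u) = au^4 + bu^3 + cu^2 + du + e. Substituting each data point gives a linear system:
  e = 6
  a + b + c + d + e = 12
  16a + 8b + 4c + 2d + e = 102
  81a + 27b + 9c + 3d + e = 474
  256a + 64b + 16c + 4d + e = 1446
Solving the system yields a = 5, b = 3, c = -2, d = 0, e = 6.
So q(u) = 5u^4 + 3u^3 - 2u^2 + 6.
Check: q(1) = 12. ✓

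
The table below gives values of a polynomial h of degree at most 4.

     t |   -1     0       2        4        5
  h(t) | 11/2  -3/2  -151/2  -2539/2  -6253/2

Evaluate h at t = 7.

-24181/2

Using the Lagrange interpolation formula with nodes -1, 0, 2, 4, 5:
  L_0(t) = t(t - 2)(t - 4)(t - 5) / 90
  L_1(t) = (t + 1)(t - 2)(t - 4)(t - 5) / -40
  L_2(t) = (t + 1)t(t - 4)(t - 5) / 36
  L_3(t) = (t + 1)t(t - 2)(t - 5) / -40
  L_4(t) = (t + 1)t(t - 2)(t - 4) / 90
Then h(t) = 11/2·L_0(t) - 3/2·L_1(t) - 151/2·L_2(t) - 2539/2·L_3(t) - 6253/2·L_4(t).
Expanding and collecting terms gives h(t) = -5t⁴ - t³ + 6t² - 5t - 3/2.
Evaluating at t = 7: h(7) = -24181/2.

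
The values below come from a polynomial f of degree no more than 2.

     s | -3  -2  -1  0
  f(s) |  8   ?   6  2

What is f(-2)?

8

The 3 known points determine the degree-2 polynomial uniquely.
Write f(s) = as^2 + bs + c. Substituting each data point gives a linear system:
  9a - 3b + c = 8
  a - b + c = 6
  c = 2
Solving the system yields a = -1, b = -5, c = 2.
So f(s) = -s² - 5s + 2.
Then f(-2) = 8.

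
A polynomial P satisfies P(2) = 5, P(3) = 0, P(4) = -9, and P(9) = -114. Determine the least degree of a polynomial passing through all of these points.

2

Divided differences on the nodes 2, 3, 4, 9:
  order 0: 5  0  -9  -114
  order 1: -5  -9  -21
  order 2: -2  -2
  order 3: 0
The order-2 divided differences are all -2 (nonzero) and every higher order vanishes, so the data lies on a polynomial of degree exactly 2.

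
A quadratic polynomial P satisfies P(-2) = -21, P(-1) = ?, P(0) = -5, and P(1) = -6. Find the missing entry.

-10

On equispaced nodes a degree-2 polynomial has vanishing third forward difference, so
  - P(-2) + 3·P(-1) - 3·P(0) + P(1) = 0.
Substituting the known values and solving for P(-1):
  3·P(-1) = -30
  P(-1) = -10.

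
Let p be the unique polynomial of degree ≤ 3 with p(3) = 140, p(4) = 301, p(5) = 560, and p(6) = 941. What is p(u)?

p(u) = 4u^3 + u^2 + 6u + 5

Write p(u) = au^3 + bu^2 + cu + d. Substituting each data point gives a linear system:
  27a + 9b + 3c + d = 140
  64a + 16b + 4c + d = 301
  125a + 25b + 5c + d = 560
  216a + 36b + 6c + d = 941
Solving the system yields a = 4, b = 1, c = 6, d = 5.
So p(u) = 4u^3 + u^2 + 6u + 5.
Check: p(3) = 140. ✓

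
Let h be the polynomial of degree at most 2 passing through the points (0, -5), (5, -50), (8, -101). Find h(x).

h(x) = -x^2 - 4x - 5

Write h(x) = ax^2 + bx + c. Substituting each data point gives a linear system:
  c = -5
  25a + 5b + c = -50
  64a + 8b + c = -101
Solving the system yields a = -1, b = -4, c = -5.
So h(x) = -x² - 4x - 5.
Check: h(0) = -5. ✓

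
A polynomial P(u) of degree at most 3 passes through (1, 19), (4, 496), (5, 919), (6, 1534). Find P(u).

Using the Lagrange interpolation formula with nodes 1, 4, 5, 6:
  L_0(u) = (u - 4)(u - 5)(u - 6) / -60
  L_1(u) = (u - 1)(u - 5)(u - 6) / 6
  L_2(u) = (u - 1)(u - 4)(u - 6) / -4
  L_3(u) = (u - 1)(u - 4)(u - 5) / 10
Then P(u) = 19·L_0(u) + 496·L_1(u) + 919·L_2(u) + 1534·L_3(u).
Expanding and collecting terms gives P(u) = 6u^3 + 6u^2 + 3u + 4.
Check: P(6) = 1534. ✓

P(u) = 6u^3 + 6u^2 + 3u + 4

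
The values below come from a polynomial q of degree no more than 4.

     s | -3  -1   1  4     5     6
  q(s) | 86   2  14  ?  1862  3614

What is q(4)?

842

The 5 known points determine the degree-4 polynomial uniquely.
Write q(s) = as^4 + bs^3 + cs^2 + ds + e. Substituting each data point gives a linear system:
  81a - 27b + 9c - 3d + e = 86
  a - b + c - d + e = 2
  a + b + c + d + e = 14
  625a + 125b + 25c + 5d + e = 1862
  1296a + 216b + 36c + 6d + e = 3614
Solving the system yields a = 2, b = 4, c = 4, d = 2, e = 2.
So q(s) = 2s^4 + 4s^3 + 4s^2 + 2s + 2.
Then q(4) = 842.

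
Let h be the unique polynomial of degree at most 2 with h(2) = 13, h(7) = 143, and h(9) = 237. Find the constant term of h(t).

3

Write h(t) = at^2 + bt + c. Substituting each data point gives a linear system:
  4a + 2b + c = 13
  49a + 7b + c = 143
  81a + 9b + c = 237
Solving the system yields a = 3, b = -1, c = 3.
So h(t) = 3t² - t + 3.
The constant term is 3.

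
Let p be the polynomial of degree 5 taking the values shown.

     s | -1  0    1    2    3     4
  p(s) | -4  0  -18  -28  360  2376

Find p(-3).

Forward differences of the values at s = -1, 0, 1, 2, 3, 4:
  p  : -4  0  -18  -28  360  2376
  Δ  : 4  -18  -10  388  2016
  Δ^2: -22  8  398  1628
  Δ^3: 30  390  1230
  Δ^4: 360  840
  Δ^5: 480
The fifth differences are constant, confirming degree 5.
Interpolating (Newton forward form) and evaluating at s = -3 gives p(-3) = -1278.

-1278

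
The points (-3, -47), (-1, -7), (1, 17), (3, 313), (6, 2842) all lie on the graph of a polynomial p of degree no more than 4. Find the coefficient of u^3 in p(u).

Write p(u) = au^4 + bu^3 + cu^2 + du + e. Substituting each data point gives a linear system:
  81a - 27b + 9c - 3d + e = -47
  a - b + c - d + e = -7
  a + b + c + d + e = 17
  81a + 27b + 9c + 3d + e = 313
  1296a + 216b + 36c + 6d + e = 2842
Solving the system yields a = 1, b = 6, c = 6, d = 6, e = -2.
So p(u) = u^4 + 6u^3 + 6u^2 + 6u - 2.
The coefficient of u^3 is 6.

6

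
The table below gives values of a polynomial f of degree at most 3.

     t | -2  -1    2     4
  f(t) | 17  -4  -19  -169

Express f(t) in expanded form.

f(t) = -3t^3 + t^2 + 3t - 5

Write f(t) = at^3 + bt^2 + ct + d. Substituting each data point gives a linear system:
  -8a + 4b - 2c + d = 17
  -a + b - c + d = -4
  8a + 4b + 2c + d = -19
  64a + 16b + 4c + d = -169
Solving the system yields a = -3, b = 1, c = 3, d = -5.
So f(t) = -3t^3 + t^2 + 3t - 5.
Check: f(4) = -169. ✓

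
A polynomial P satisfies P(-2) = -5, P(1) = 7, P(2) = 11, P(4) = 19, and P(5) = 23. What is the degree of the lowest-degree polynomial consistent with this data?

1

Divided differences on the nodes -2, 1, 2, 4, 5:
  order 0: -5  7  11  19  23
  order 1: 4  4  4  4
  order 2: 0  0  0
  order 3: 0  0
  order 4: 0
The order-1 divided differences are all 4 (nonzero) and every higher order vanishes, so the data lies on a polynomial of degree exactly 1.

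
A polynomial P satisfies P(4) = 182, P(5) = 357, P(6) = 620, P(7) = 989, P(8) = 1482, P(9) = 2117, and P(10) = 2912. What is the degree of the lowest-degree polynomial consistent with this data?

3

Forward differences of the values at n = 4, 5, 6, 7, 8, 9, 10:
  P  : 182  357  620  989  1482  2117  2912
  Δ  : 175  263  369  493  635  795
  Δ^2: 88  106  124  142  160
  Δ^3: 18  18  18  18
  Δ^4: 0  0  0
  Δ^5: 0  0
  Δ^6: 0
The third differences are constant (18) and nonzero, while all higher differences vanish, so the minimal degree is 3.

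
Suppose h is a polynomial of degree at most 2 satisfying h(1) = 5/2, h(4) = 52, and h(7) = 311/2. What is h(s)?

Write h(s) = as^2 + bs + c. Substituting each data point gives a linear system:
  a + b + c = 5/2
  16a + 4b + c = 52
  49a + 7b + c = 311/2
Solving the system yields a = 3, b = 3/2, c = -2.
So h(s) = 3s² + (3/2)s - 2.
Check: h(4) = 52. ✓

h(s) = 3s^2 + (3/2)s - 2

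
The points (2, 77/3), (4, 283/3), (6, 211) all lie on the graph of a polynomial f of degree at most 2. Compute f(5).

440/3

Forward differences of the values at x = 2, 4, 6:
  f  : 77/3  283/3  211
  Δ  : 206/3  350/3
  Δ^2: 48
The second differences are constant, confirming degree 2.
Interpolating (Newton forward form) and evaluating at x = 5 gives f(5) = 440/3.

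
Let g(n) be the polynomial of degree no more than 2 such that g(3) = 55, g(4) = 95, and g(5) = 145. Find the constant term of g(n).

Write g(n) = an^2 + bn + c. Substituting each data point gives a linear system:
  9a + 3b + c = 55
  16a + 4b + c = 95
  25a + 5b + c = 145
Solving the system yields a = 5, b = 5, c = -5.
So g(n) = 5n^2 + 5n - 5.
The constant term is -5.

-5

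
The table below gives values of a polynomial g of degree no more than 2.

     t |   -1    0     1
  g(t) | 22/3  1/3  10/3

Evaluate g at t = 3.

Using the Lagrange interpolation formula with nodes -1, 0, 1:
  L_0(t) = t(t - 1) / 2
  L_1(t) = (t + 1)(t - 1) / -1
  L_2(t) = (t + 1)t / 2
Then g(t) = 22/3·L_0(t) + 1/3·L_1(t) + 10/3·L_2(t).
Expanding and collecting terms gives g(t) = 5t^2 - 2t + 1/3.
Evaluating at t = 3: g(3) = 118/3.

118/3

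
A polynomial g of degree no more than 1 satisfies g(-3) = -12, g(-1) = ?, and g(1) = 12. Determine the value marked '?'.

On equispaced nodes a degree-1 polynomial has vanishing second forward difference, so
  g(-3) - 2·g(-1) + g(1) = 0.
Substituting the known values and solving for g(-1):
  -2·g(-1) = 0
  g(-1) = 0.

0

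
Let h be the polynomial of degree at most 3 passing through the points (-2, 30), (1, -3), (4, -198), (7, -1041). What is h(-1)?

7

Write h(t) = at^3 + bt^2 + ct + d. Substituting each data point gives a linear system:
  -8a + 4b - 2c + d = 30
  a + b + c + d = -3
  64a + 16b + 4c + d = -198
  343a + 49b + 7c + d = -1041
Solving the system yields a = -3, b = 0, c = -2, d = 2.
So h(t) = -3t^3 - 2t + 2.
Then h(-1) = 7.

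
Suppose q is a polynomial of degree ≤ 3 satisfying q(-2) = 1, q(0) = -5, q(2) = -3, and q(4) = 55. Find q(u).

Using the Lagrange interpolation formula with nodes -2, 0, 2, 4:
  L_0(u) = u(u - 2)(u - 4) / -48
  L_1(u) = (u + 2)(u - 2)(u - 4) / 16
  L_2(u) = (u + 2)u(u - 4) / -16
  L_3(u) = (u + 2)u(u - 2) / 48
Then q(u) = 1·L_0(u) - 5·L_1(u) - 3·L_2(u) + 55·L_3(u).
Expanding and collecting terms gives q(u) = u^3 + u^2 - 5u - 5.
Check: q(0) = -5. ✓

q(u) = u^3 + u^2 - 5u - 5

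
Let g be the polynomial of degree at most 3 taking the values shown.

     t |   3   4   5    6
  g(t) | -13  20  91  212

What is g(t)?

Using the Lagrange interpolation formula with nodes 3, 4, 5, 6:
  L_0(t) = (t - 4)(t - 5)(t - 6) / -6
  L_1(t) = (t - 3)(t - 5)(t - 6) / 2
  L_2(t) = (t - 3)(t - 4)(t - 6) / -2
  L_3(t) = (t - 3)(t - 4)(t - 5) / 6
Then g(t) = -13·L_0(t) + 20·L_1(t) + 91·L_2(t) + 212·L_3(t).
Expanding and collecting terms gives g(t) = 2t^3 - 5t^2 - 6t - 4.
Check: g(4) = 20. ✓

g(t) = 2t^3 - 5t^2 - 6t - 4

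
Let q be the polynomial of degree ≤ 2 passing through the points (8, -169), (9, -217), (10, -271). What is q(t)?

Write q(t) = at^2 + bt + c. Substituting each data point gives a linear system:
  64a + 8b + c = -169
  81a + 9b + c = -217
  100a + 10b + c = -271
Solving the system yields a = -3, b = 3, c = -1.
So q(t) = -3t² + 3t - 1.
Check: q(9) = -217. ✓

q(t) = -3t^2 + 3t - 1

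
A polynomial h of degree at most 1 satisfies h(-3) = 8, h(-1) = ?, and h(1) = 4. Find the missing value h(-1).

On equispaced nodes a degree-1 polynomial has vanishing second forward difference, so
  h(-3) - 2·h(-1) + h(1) = 0.
Substituting the known values and solving for h(-1):
  -2·h(-1) = -12
  h(-1) = 6.

6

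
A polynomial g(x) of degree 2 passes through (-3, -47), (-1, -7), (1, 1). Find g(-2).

-23

Forward differences of the values at x = -3, -1, 1:
  g  : -47  -7  1
  Δ  : 40  8
  Δ^2: -32
The second differences are constant, confirming degree 2.
Interpolating (Newton forward form) and evaluating at x = -2 gives g(-2) = -23.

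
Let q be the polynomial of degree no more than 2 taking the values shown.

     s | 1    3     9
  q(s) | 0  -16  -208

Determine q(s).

q(s) = -3s^2 + 4s - 1

Write q(s) = as^2 + bs + c. Substituting each data point gives a linear system:
  a + b + c = 0
  9a + 3b + c = -16
  81a + 9b + c = -208
Solving the system yields a = -3, b = 4, c = -1.
So q(s) = -3s² + 4s - 1.
Check: q(3) = -16. ✓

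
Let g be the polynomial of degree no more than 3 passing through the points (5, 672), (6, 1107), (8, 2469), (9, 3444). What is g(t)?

Using the Lagrange interpolation formula with nodes 5, 6, 8, 9:
  L_0(t) = (t - 6)(t - 8)(t - 9) / -12
  L_1(t) = (t - 5)(t - 8)(t - 9) / 6
  L_2(t) = (t - 5)(t - 6)(t - 9) / -6
  L_3(t) = (t - 5)(t - 6)(t - 8) / 12
Then g(t) = 672·L_0(t) + 1107·L_1(t) + 2469·L_2(t) + 3444·L_3(t).
Expanding and collecting terms gives g(t) = 4t^3 + 6t^2 + 5t - 3.
Check: g(8) = 2469. ✓

g(t) = 4t^3 + 6t^2 + 5t - 3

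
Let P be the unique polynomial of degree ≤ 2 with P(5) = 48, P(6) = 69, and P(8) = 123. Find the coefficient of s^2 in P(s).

Write P(s) = as^2 + bs + c. Substituting each data point gives a linear system:
  25a + 5b + c = 48
  36a + 6b + c = 69
  64a + 8b + c = 123
Solving the system yields a = 2, b = -1, c = 3.
So P(s) = 2s^2 - s + 3.
The leading coefficient is 2.

2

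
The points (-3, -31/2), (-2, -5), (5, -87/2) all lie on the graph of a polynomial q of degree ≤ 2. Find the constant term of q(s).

Write q(s) = as^2 + bs + c. Substituting each data point gives a linear system:
  9a - 3b + c = -31/2
  4a - 2b + c = -5
  25a + 5b + c = -87/2
Solving the system yields a = -2, b = 1/2, c = 4.
So q(s) = -2s^2 + (1/2)s + 4.
The constant term is 4.

4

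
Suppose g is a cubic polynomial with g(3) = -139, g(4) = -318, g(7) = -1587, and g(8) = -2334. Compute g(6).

-1018

Using the Lagrange interpolation formula with nodes 3, 4, 7, 8:
  L_0(s) = (s - 4)(s - 7)(s - 8) / -20
  L_1(s) = (s - 3)(s - 7)(s - 8) / 12
  L_2(s) = (s - 3)(s - 4)(s - 8) / -12
  L_3(s) = (s - 3)(s - 4)(s - 7) / 20
Then g(s) = -139·L_0(s) - 318·L_1(s) - 1587·L_2(s) - 2334·L_3(s).
Expanding and collecting terms gives g(s) = -4s³ - 5s² + 4s + 2.
Evaluating at s = 6: g(6) = -1018.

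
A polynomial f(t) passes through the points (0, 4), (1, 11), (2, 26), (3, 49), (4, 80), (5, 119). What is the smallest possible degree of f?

Forward differences of the values at t = 0, 1, 2, 3, 4, 5:
  f  : 4  11  26  49  80  119
  Δ  : 7  15  23  31  39
  Δ^2: 8  8  8  8
  Δ^3: 0  0  0
  Δ^4: 0  0
  Δ^5: 0
The second differences are constant (8) and nonzero, while all higher differences vanish, so the minimal degree is 2.

2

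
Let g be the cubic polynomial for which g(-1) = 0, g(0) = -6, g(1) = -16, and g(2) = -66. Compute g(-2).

38

Write g(s) = as^3 + bs^2 + cs + d. Substituting each data point gives a linear system:
  -a + b - c + d = 0
  d = -6
  a + b + c + d = -16
  8a + 4b + 2c + d = -66
Solving the system yields a = -6, b = -2, c = -2, d = -6.
So g(s) = -6s^3 - 2s^2 - 2s - 6.
Then g(-2) = 38.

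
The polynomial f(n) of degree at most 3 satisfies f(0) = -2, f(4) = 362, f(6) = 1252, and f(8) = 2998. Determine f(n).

f(n) = 6n^3 - n^2 - n - 2

Write f(n) = an^3 + bn^2 + cn + d. Substituting each data point gives a linear system:
  d = -2
  64a + 16b + 4c + d = 362
  216a + 36b + 6c + d = 1252
  512a + 64b + 8c + d = 2998
Solving the system yields a = 6, b = -1, c = -1, d = -2.
So f(n) = 6n³ - n² - n - 2.
Check: f(6) = 1252. ✓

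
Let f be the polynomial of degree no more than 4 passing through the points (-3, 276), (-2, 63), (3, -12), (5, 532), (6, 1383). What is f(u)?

f(u) = 2u^4 - 5u^3 - 3u^2 - 3u - 3

Using the Lagrange interpolation formula with nodes -3, -2, 3, 5, 6:
  L_0(u) = (u + 2)(u - 3)(u - 5)(u - 6) / 432
  L_1(u) = (u + 3)(u - 3)(u - 5)(u - 6) / -280
  L_2(u) = (u + 3)(u + 2)(u - 5)(u - 6) / 180
  L_3(u) = (u + 3)(u + 2)(u - 3)(u - 6) / -112
  L_4(u) = (u + 3)(u + 2)(u - 3)(u - 5) / 216
Then f(u) = 276·L_0(u) + 63·L_1(u) - 12·L_2(u) + 532·L_3(u) + 1383·L_4(u).
Expanding and collecting terms gives f(u) = 2u⁴ - 5u³ - 3u² - 3u - 3.
Check: f(3) = -12. ✓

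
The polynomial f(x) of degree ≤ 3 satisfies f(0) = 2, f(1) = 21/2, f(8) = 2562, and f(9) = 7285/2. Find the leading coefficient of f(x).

Write f(x) = ax^3 + bx^2 + cx + d. Substituting each data point gives a linear system:
  d = 2
  a + b + c + d = 21/2
  512a + 64b + 8c + d = 2562
  729a + 81b + 9c + d = 7285/2
Solving the system yields a = 5, b = -1/2, c = 4, d = 2.
So f(x) = 5x^3 - (1/2)x^2 + 4x + 2.
The leading coefficient is 5.

5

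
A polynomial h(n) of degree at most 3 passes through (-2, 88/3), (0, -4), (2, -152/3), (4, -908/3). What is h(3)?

-139

Using the Lagrange interpolation formula with nodes -2, 0, 2, 4:
  L_0(n) = n(n - 2)(n - 4) / -48
  L_1(n) = (n + 2)(n - 2)(n - 4) / 16
  L_2(n) = (n + 2)n(n - 4) / -16
  L_3(n) = (n + 2)n(n - 2) / 48
Then h(n) = 88/3·L_0(n) - 4·L_1(n) - 152/3·L_2(n) - 908/3·L_3(n).
Expanding and collecting terms gives h(n) = -4n^3 - (5/3)n^2 - 4n - 4.
Evaluating at n = 3: h(3) = -139.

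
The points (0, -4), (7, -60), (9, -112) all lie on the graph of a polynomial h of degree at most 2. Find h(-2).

Write h(t) = at^2 + bt + c. Substituting each data point gives a linear system:
  c = -4
  49a + 7b + c = -60
  81a + 9b + c = -112
Solving the system yields a = -2, b = 6, c = -4.
So h(t) = -2t² + 6t - 4.
Then h(-2) = -24.

-24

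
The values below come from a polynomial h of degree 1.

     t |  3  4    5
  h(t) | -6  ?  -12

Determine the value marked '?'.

-9

The 2 known points determine the degree-1 polynomial uniquely.
Write h(t) = at + b. Substituting each data point gives a linear system:
  3a + b = -6
  5a + b = -12
Solving the system yields a = -3, b = 3.
So h(t) = -3t + 3.
Then h(4) = -9.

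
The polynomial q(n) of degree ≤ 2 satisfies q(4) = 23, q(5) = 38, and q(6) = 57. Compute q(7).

Using the Lagrange interpolation formula with nodes 4, 5, 6:
  L_0(n) = (n - 5)(n - 6) / 2
  L_1(n) = (n - 4)(n - 6) / -1
  L_2(n) = (n - 4)(n - 5) / 2
Then q(n) = 23·L_0(n) + 38·L_1(n) + 57·L_2(n).
Expanding and collecting terms gives q(n) = 2n^2 - 3n + 3.
Evaluating at n = 7: q(7) = 80.

80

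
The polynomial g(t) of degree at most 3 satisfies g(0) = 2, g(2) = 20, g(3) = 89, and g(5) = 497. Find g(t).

g(t) = 5t^3 - 5t^2 - t + 2

Using the Lagrange interpolation formula with nodes 0, 2, 3, 5:
  L_0(t) = (t - 2)(t - 3)(t - 5) / -30
  L_1(t) = t(t - 3)(t - 5) / 6
  L_2(t) = t(t - 2)(t - 5) / -6
  L_3(t) = t(t - 2)(t - 3) / 30
Then g(t) = 2·L_0(t) + 20·L_1(t) + 89·L_2(t) + 497·L_3(t).
Expanding and collecting terms gives g(t) = 5t^3 - 5t^2 - t + 2.
Check: g(3) = 89. ✓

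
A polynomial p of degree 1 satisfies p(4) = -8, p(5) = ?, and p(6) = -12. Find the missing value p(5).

-10

On equispaced nodes a degree-1 polynomial has vanishing second forward difference, so
  p(4) - 2·p(5) + p(6) = 0.
Substituting the known values and solving for p(5):
  -2·p(5) = 20
  p(5) = -10.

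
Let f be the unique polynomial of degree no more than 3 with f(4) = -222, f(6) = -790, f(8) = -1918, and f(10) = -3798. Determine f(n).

f(n) = -4n^3 + 2n^2 + 2

Using the Lagrange interpolation formula with nodes 4, 6, 8, 10:
  L_0(n) = (n - 6)(n - 8)(n - 10) / -48
  L_1(n) = (n - 4)(n - 8)(n - 10) / 16
  L_2(n) = (n - 4)(n - 6)(n - 10) / -16
  L_3(n) = (n - 4)(n - 6)(n - 8) / 48
Then f(n) = -222·L_0(n) - 790·L_1(n) - 1918·L_2(n) - 3798·L_3(n).
Expanding and collecting terms gives f(n) = -4n^3 + 2n^2 + 2.
Check: f(6) = -790. ✓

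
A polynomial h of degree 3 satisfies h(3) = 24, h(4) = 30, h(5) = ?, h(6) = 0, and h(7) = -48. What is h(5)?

24

The 4 known points determine the degree-3 polynomial uniquely.
Write h(x) = ax^3 + bx^2 + cx + d. Substituting each data point gives a linear system:
  27a + 9b + 3c + d = 24
  64a + 16b + 4c + d = 30
  216a + 36b + 6c + d = 0
  343a + 49b + 7c + d = -48
Solving the system yields a = -1, b = 6, c = 1, d = -6.
So h(x) = -x^3 + 6x^2 + x - 6.
Then h(5) = 24.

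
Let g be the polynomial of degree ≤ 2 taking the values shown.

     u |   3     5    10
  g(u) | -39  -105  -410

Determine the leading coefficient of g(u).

Write g(u) = au^2 + bu + c. Substituting each data point gives a linear system:
  9a + 3b + c = -39
  25a + 5b + c = -105
  100a + 10b + c = -410
Solving the system yields a = -4, b = -1, c = 0.
So g(u) = -4u^2 - u.
The leading coefficient is -4.

-4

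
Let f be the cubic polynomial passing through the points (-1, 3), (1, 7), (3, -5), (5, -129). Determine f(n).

Write f(n) = an^3 + bn^2 + cn + d. Substituting each data point gives a linear system:
  -a + b - c + d = 3
  a + b + c + d = 7
  27a + 9b + 3c + d = -5
  125a + 25b + 5c + d = -129
Solving the system yields a = -2, b = 4, c = 4, d = 1.
So f(n) = -2n³ + 4n² + 4n + 1.
Check: f(5) = -129. ✓

f(n) = -2n^3 + 4n^2 + 4n + 1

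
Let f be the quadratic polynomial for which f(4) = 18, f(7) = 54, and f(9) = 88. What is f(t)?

f(t) = t^2 + t - 2

Using the Lagrange interpolation formula with nodes 4, 7, 9:
  L_0(t) = (t - 7)(t - 9) / 15
  L_1(t) = (t - 4)(t - 9) / -6
  L_2(t) = (t - 4)(t - 7) / 10
Then f(t) = 18·L_0(t) + 54·L_1(t) + 88·L_2(t).
Expanding and collecting terms gives f(t) = t^2 + t - 2.
Check: f(4) = 18. ✓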